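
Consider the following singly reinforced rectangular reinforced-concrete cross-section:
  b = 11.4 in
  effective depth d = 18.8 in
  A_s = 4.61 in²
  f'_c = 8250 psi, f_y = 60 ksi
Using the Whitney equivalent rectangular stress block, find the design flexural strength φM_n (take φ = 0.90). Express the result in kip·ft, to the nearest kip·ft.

T = A_s f_y = 4.61 × 60 = 276.6 kips.
a = T/(0.85 f'_c b) = 276.6/(0.85 × 8.25 × 11.4) = 3.460 in.
M_n = T(d − a/2) = 276.6 × (18.8 − 1.73) = 4721.6 kip·in = 4721.6/12 = 393.47 kip·ft.
φM_n = 0.90 × 393.47 = 354.12 kip·ft.

φM_n ≈ 354 kip·ft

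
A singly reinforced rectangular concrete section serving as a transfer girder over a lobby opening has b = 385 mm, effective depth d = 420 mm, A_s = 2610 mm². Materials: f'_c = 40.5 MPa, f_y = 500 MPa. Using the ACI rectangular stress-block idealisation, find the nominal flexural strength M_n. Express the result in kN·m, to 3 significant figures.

T = A_s f_y = 2610 × 500 = 1305000 N = 1305 kN.
From C = T: a = T/(0.85 f'_c b) = 1305000/(0.85 × 40.5 × 385) = 98.46 mm.
M_n = T(d − a/2) = 1305 kN × (420 − 49.23) mm = 483.85 kN·m.

M_n ≈ 484 kN·m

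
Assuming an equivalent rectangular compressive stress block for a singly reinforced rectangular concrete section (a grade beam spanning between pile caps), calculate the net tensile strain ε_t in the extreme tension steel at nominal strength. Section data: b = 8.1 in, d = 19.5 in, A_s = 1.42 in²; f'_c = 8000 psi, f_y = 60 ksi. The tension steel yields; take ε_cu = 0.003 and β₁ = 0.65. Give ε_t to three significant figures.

ε_t ≈ 0.0216

a = A_s f_y/(0.85 f'_c b) = 1.547 in.
β₁ = 0.65, so c = a/β₁ = 1.547/0.65 = 2.380 in.
From the linear strain diagram with ε_cu = 0.003: ε_t = 0.003 (d − c)/c = 0.003 × (19.5 − 2.380)/2.380 = 0.0216.
Since ε_t ≥ 0.005, the section is tension-controlled.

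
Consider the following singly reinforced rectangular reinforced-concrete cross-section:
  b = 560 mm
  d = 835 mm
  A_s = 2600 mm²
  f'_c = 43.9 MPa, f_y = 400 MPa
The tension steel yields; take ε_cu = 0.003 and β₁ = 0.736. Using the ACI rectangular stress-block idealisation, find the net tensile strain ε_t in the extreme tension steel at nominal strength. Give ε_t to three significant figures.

ε_t ≈ 0.0340

a = A_s f_y/(0.85 f'_c b) = 49.77 mm.
β₁ = 0.736, so c = a/β₁ = 49.77/0.736 = 67.62 mm.
From the linear strain diagram with ε_cu = 0.003: ε_t = 0.003 (d − c)/c = 0.003 × (835 − 67.62)/67.62 = 0.0340.
Since ε_t ≥ 0.005, the section is tension-controlled.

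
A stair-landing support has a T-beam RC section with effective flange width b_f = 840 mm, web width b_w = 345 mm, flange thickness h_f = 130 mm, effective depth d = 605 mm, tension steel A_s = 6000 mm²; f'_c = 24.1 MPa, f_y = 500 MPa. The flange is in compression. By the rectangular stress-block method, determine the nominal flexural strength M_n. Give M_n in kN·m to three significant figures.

Tension: T = A_s f_y = 6000 × 500 = 3000000 N.
Try a within the flange: a = T/(0.85 f'_c b_f) = 3000000/(0.85 × 24.1 × 840) = 174.34 mm.
a = 174.34 > h_f = 130 mm: the block extends into the web. Split into flange-overhang and web parts.
C_f = 0.85 f'_c (b_f − b_w) h_f = 0.85 × 24.1 × (840 − 345) × 130 = 1318210 N.
Remaining web compression depth: a_w = (T − C_f)/(0.85 f'_c b_w) = (3000000 − 1318210)/(0.85 × 24.1 × 345) = 237.97 mm.
M_n = C_f(d − h_f/2) + (T − C_f)(d − a_w/2) = 1318210 × (605 − 65) + 1681790 × (605 − 118.985) = 711.83 + 817.38 = 1529.21 × 10⁶ N·mm.
M_n = 1529.21 kN·m.

M_n ≈ 1530 kN·m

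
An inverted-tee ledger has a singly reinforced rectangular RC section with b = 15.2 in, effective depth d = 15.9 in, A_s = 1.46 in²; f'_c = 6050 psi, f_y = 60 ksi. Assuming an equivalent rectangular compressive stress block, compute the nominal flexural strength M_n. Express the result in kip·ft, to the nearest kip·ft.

M_n ≈ 112 kip·ft

T = A_s f_y = 1.46 × 60 = 87.6 kips.
a = T/(0.85 f'_c b) = 87.6/(0.85 × 6.05 × 15.2) = 1.121 in.
M_n = T(d − a/2) = 87.6 × (15.9 − 0.5605) = 1343.7 kip·in = 1343.7/12 = 111.98 kip·ft.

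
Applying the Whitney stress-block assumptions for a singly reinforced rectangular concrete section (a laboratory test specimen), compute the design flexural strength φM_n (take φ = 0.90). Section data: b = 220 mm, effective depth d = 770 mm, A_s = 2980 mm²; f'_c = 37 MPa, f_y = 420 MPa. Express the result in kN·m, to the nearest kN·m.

T = A_s f_y = 2980 × 420 = 1251600 N = 1251.6 kN.
From C = T: a = T/(0.85 f'_c b) = 1251600/(0.85 × 37 × 220) = 180.89 mm.
M_n = T(d − a/2) = 1251.6 kN × (770 − 90.445) mm = 850.53 kN·m.
φM_n = 0.90 × 850.53 = 765.48 kN·m.

φM_n ≈ 765 kN·m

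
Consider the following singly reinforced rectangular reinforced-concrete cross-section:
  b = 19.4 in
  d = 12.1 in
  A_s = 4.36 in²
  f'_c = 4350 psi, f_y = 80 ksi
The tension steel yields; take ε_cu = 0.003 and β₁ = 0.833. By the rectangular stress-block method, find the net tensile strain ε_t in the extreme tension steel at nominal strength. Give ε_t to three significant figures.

ε_t ≈ 0.00322

a = A_s f_y/(0.85 f'_c b) = 4.863 in.
β₁ = 0.833, so c = a/β₁ = 4.863/0.833 = 5.838 in.
From the linear strain diagram with ε_cu = 0.003: ε_t = 0.003 (d − c)/c = 0.003 × (12.1 − 5.838)/5.838 = 0.00322.
ε_t < 0.004 — the section is over-reinforced for flexure under ACI limits.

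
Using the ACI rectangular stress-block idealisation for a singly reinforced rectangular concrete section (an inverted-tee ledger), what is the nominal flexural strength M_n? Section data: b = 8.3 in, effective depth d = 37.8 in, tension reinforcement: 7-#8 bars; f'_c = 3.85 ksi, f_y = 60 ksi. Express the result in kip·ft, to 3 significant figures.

M_n ≈ 876 kip·ft

A_s = 7 × 0.79 = 5.53 in².
T = A_s f_y = 5.53 × 60 = 331.8 kips.
a = T/(0.85 f'_c b) = 331.8/(0.85 × 3.85 × 8.3) = 12.216 in.
M_n = T(d − a/2) = 331.8 × (37.8 − 6.108) = 10515.4 kip·in = 10515.4/12 = 876.28 kip·ft.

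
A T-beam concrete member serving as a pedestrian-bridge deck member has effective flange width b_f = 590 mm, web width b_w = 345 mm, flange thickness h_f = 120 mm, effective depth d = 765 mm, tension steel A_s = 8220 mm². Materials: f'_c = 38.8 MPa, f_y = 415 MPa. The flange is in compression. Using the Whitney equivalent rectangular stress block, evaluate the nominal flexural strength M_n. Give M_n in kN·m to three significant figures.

M_n ≈ 2290 kN·m

Tension: T = A_s f_y = 8220 × 415 = 3411300 N.
Try a within the flange: a = T/(0.85 f'_c b_f) = 3411300/(0.85 × 38.8 × 590) = 175.31 mm.
a = 175.31 > h_f = 120 mm: the block extends into the web. Split into flange-overhang and web parts.
C_f = 0.85 f'_c (b_f − b_w) h_f = 0.85 × 38.8 × (590 − 345) × 120 = 969612 N.
Remaining web compression depth: a_w = (T − C_f)/(0.85 f'_c b_w) = (3411300 − 969612)/(0.85 × 38.8 × 345) = 214.60 mm.
M_n = C_f(d − h_f/2) + (T − C_f)(d − a_w/2) = 969612 × (765 − 60) + 2441688 × (765 − 107.3) = 683.58 + 1605.90 = 2289.48 × 10⁶ N·mm.
M_n = 2289.48 kN·m.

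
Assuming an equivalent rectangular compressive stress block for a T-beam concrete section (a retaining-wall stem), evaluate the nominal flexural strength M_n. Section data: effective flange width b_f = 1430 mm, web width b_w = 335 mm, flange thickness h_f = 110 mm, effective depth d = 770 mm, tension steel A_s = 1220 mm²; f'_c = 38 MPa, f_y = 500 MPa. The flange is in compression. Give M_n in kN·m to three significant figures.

Tension: T = A_s f_y = 1220 × 500 = 610000 N.
Try a within the flange: a = T/(0.85 f'_c b_f) = 610000/(0.85 × 38 × 1430) = 13.21 mm.
Since a = 13.21 ≤ h_f = 110 mm, the stress block lies entirely in the flange; analyse as a rectangular beam of width b_f.
M_n = T(d − a/2) = 610000 × (770 − 6.605) = 465.67 × 10⁶ N·mm.
M_n = 465.67 kN·m.

M_n ≈ 466 kN·m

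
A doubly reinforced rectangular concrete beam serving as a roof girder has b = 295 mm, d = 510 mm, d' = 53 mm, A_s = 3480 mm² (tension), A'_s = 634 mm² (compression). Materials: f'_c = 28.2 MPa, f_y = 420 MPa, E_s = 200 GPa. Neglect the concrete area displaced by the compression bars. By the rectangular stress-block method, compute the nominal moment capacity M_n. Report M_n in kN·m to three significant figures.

Assume both tension and compression steel yield.
Net tension couple steel: A_s − A'_s = 2846 mm².
a = (A_s − A'_s) f_y / (0.85 f'_c b) = 1195320/(0.85 × 28.2 × 295) = 169.04 mm.
c = a/β₁ = 169.04/0.849 = 199.10 mm; ε'_s = 0.003(c − d')/c = 0.0022 ≥ f_y/E_s = 0.0021, so compression steel does yield.
M_n = (A_s − A'_s) f_y (d − a/2) + A'_s f_y (d − d') = [1195320 × (510 − 84.52) + 266280 × (510 − 53)] × 10⁻⁶ = 508.58 + 121.69 = 630.27 kN·m.

M_n ≈ 630 kN·m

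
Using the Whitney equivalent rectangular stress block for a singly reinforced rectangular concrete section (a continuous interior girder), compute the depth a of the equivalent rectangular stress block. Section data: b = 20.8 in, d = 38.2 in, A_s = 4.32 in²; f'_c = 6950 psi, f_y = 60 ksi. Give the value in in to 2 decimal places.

a ≈ 2.11 in

T = A_s f_y = 4.32 × 60 = 259.2 kips.
a = T/(0.85 f'_c b) = 259.2/(0.85 × 6.95 × 20.8) = 2.11 in.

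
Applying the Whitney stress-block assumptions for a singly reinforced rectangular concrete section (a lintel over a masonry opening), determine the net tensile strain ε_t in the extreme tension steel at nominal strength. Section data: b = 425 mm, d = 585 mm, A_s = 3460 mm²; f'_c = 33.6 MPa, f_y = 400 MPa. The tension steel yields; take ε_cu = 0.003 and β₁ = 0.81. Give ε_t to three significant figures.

a = A_s f_y/(0.85 f'_c b) = 114.02 mm.
β₁ = 0.81, so c = a/β₁ = 114.02/0.81 = 140.77 mm.
From the linear strain diagram with ε_cu = 0.003: ε_t = 0.003 (d − c)/c = 0.003 × (585 − 140.77)/140.77 = 0.00947.
Since ε_t ≥ 0.005, the section is tension-controlled.

ε_t ≈ 0.00947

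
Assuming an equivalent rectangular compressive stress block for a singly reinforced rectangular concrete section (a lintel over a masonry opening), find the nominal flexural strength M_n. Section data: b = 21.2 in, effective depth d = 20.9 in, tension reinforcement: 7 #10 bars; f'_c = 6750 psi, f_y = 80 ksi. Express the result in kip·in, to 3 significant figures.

A_s = 7 × 1.27 = 8.89 in².
T = A_s f_y = 8.89 × 80 = 711.2 kips.
a = T/(0.85 f'_c b) = 711.2/(0.85 × 6.75 × 21.2) = 5.847 in.
M_n = T(d − a/2) = 711.2 × (20.9 − 2.9235) = 12784.9 kip·in.

M_n ≈ 12800 kip·in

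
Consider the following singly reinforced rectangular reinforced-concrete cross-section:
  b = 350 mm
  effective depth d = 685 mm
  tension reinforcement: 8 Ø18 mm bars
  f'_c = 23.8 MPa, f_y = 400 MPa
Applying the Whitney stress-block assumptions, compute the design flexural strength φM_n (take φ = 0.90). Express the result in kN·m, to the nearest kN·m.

φM_n ≈ 459 kN·m

A_s = 8 × 254 = 2032 mm².
T = A_s f_y = 2032 × 400 = 812800 N = 812.8 kN.
From C = T: a = T/(0.85 f'_c b) = 812800/(0.85 × 23.8 × 350) = 114.79 mm.
M_n = T(d − a/2) = 812.8 kN × (685 − 57.395) mm = 510.12 kN·m.
φM_n = 0.90 × 510.12 = 459.11 kN·m.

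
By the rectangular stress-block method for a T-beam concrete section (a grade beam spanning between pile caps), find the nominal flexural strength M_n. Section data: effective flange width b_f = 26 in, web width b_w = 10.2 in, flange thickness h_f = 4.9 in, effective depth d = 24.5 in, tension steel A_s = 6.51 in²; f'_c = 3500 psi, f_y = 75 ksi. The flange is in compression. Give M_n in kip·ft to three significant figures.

Tension: T = A_s f_y = 6.51 × 75 = 488.25 kips.
Try a within the flange: a = T/(0.85 f'_c b_f) = 488.25/(0.85 × 3.5 × 26) = 6.312 in.
a = 6.312 > h_f = 4.9 in: the block extends into the web. Split into flange-overhang and web parts.
C_f = 0.85 f'_c (b_f − b_w) h_f = 0.85 × 3.5 × (26 − 10.2) × 4.9 = 230.3 kips.
Remaining web compression depth: a_w = (T − C_f)/(0.85 f'_c b_w) = (488.25 − 230.3)/(0.85 × 3.5 × 10.2) = 8.501 in.
M_n = C_f(d − h_f/2) + (T − C_f)(d − a_w/2) = 230.3 × (24.5 − 2.45) + 257.95 × (24.5 − 4.2505) = 5078.1 + 5223.4 = 10301.5 kip·in.
M_n = 10301.5/12 = 858.46 kip·ft.

M_n ≈ 858 kip·ft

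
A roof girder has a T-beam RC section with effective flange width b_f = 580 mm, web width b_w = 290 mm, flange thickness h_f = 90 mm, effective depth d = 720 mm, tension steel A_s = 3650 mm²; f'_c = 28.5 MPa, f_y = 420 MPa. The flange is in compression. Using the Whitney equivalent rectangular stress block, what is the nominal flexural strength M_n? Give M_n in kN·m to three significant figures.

M_n ≈ 1020 kN·m

Tension: T = A_s f_y = 3650 × 420 = 1533000 N.
Try a within the flange: a = T/(0.85 f'_c b_f) = 1533000/(0.85 × 28.5 × 580) = 109.11 mm.
a = 109.11 > h_f = 90 mm: the block extends into the web. Split into flange-overhang and web parts.
C_f = 0.85 f'_c (b_f − b_w) h_f = 0.85 × 28.5 × (580 − 290) × 90 = 632273 N.
Remaining web compression depth: a_w = (T − C_f)/(0.85 f'_c b_w) = (1533000 − 632273)/(0.85 × 28.5 × 290) = 128.21 mm.
M_n = C_f(d − h_f/2) + (T − C_f)(d − a_w/2) = 632273 × (720 − 45) + 900727 × (720 − 64.105) = 426.78 + 590.78 = 1017.56 × 10⁶ N·mm.
M_n = 1017.56 kN·m.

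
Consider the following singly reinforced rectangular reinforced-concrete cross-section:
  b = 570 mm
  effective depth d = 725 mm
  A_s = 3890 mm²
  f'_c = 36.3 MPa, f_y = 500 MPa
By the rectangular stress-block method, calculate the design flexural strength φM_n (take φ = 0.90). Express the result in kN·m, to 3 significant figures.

T = A_s f_y = 3890 × 500 = 1945000 N = 1945 kN.
From C = T: a = T/(0.85 f'_c b) = 1945000/(0.85 × 36.3 × 570) = 110.59 mm.
M_n = T(d − a/2) = 1945 kN × (725 − 55.295) mm = 1302.58 kN·m.
φM_n = 0.90 × 1302.58 = 1172.32 kN·m.

φM_n ≈ 1170 kN·m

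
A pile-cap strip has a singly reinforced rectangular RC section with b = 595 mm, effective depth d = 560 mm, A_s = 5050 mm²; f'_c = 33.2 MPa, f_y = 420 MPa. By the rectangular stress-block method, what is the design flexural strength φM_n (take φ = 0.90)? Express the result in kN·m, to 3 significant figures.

φM_n ≈ 948 kN·m

T = A_s f_y = 5050 × 420 = 2121000 N = 2121 kN.
From C = T: a = T/(0.85 f'_c b) = 2121000/(0.85 × 33.2 × 595) = 126.32 mm.
M_n = T(d − a/2) = 2121 kN × (560 − 63.16) mm = 1053.80 kN·m.
φM_n = 0.90 × 1053.80 = 948.42 kN·m.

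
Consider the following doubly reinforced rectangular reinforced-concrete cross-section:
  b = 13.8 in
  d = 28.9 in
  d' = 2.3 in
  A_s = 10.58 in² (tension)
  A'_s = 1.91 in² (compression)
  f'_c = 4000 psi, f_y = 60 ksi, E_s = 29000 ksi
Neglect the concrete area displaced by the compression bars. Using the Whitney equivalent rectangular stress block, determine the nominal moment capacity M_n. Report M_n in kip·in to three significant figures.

Assume both steels yield.
a = (A_s − A'_s) f_y/(0.85 f'_c b) = (10.58 − 1.91) × 60/(0.85 × 4 × 13.8) = 11.087 in.
c = a/β₁ = 11.087/0.85 = 13.044 in; ε'_s = 0.003(c − d')/c = 0.0025 ≥ ε_y = 0.0021, so the compression steel yields.
M_n = (A_s − A'_s) f_y (d − a/2) + A'_s f_y (d − d') = 520.2 × (28.9 − 5.5435) + 114.6 × (28.9 − 2.3) = 12150.1 + 3048.4 = 15198.5 kip·in.

M_n ≈ 15200 kip·in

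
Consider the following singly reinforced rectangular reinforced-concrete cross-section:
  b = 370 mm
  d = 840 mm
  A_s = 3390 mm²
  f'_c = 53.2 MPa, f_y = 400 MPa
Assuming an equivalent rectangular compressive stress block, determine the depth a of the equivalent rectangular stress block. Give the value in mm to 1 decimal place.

a ≈ 81.0 mm

T = A_s f_y = 3390 × 400 = 1356000 N = 1356 kN.
Setting C = 0.85 f'_c a b equal to T: a = 1356000/(0.85 × 53.2 × 370) = 81.0 mm.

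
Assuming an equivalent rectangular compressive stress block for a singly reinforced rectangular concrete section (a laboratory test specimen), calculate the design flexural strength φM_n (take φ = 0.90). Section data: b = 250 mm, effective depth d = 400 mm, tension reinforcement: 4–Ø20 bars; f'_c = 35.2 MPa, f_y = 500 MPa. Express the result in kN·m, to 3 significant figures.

φM_n ≈ 202 kN·m

A_s = 4 × 314 = 1256 mm².
T = A_s f_y = 1256 × 500 = 628000 N = 628 kN.
From C = T: a = T/(0.85 f'_c b) = 628000/(0.85 × 35.2 × 250) = 83.96 mm.
M_n = T(d − a/2) = 628 kN × (400 − 41.98) mm = 224.84 kN·m.
φM_n = 0.90 × 224.84 = 202.36 kN·m.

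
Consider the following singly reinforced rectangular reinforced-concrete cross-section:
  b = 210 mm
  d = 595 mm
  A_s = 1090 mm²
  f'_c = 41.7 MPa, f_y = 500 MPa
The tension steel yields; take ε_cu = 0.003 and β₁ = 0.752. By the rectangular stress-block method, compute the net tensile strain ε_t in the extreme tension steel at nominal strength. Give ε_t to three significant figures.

ε_t ≈ 0.0153

a = A_s f_y/(0.85 f'_c b) = 73.22 mm.
β₁ = 0.752, so c = a/β₁ = 73.22/0.752 = 97.37 mm.
From the linear strain diagram with ε_cu = 0.003: ε_t = 0.003 (d − c)/c = 0.003 × (595 − 97.37)/97.37 = 0.0153.
Since ε_t ≥ 0.005, the section is tension-controlled.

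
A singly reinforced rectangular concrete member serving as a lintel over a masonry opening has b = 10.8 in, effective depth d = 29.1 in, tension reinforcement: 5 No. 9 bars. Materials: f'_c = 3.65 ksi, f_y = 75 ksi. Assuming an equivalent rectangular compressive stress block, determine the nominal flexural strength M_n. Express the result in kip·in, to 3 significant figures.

M_n ≈ 8810 kip·in

A_s = 5 × 1 = 5 in².
T = A_s f_y = 5 × 75 = 375 kips.
a = T/(0.85 f'_c b) = 375/(0.85 × 3.65 × 10.8) = 11.192 in.
M_n = T(d − a/2) = 375 × (29.1 − 5.596) = 8814.0 kip·in.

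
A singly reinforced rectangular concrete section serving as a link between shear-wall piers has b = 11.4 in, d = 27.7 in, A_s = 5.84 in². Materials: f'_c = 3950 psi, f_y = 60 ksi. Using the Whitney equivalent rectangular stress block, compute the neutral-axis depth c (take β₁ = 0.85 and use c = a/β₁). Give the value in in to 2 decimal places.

c ≈ 10.77 in

T = A_s f_y = 5.84 × 60 = 350.4 kips.
a = T/(0.85 f'_c b) = 350.4/(0.85 × 3.95 × 11.4) = 9.1547 in.
With β₁ = 0.85, c = a/β₁ = 9.1547/0.85 = 10.77 in.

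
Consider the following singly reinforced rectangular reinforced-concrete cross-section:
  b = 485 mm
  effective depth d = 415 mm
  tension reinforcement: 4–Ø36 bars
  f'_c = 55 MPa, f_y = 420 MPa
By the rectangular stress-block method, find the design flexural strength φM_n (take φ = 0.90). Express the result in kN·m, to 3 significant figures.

A_s = 4 × 1018 = 4072 mm².
T = A_s f_y = 4072 × 420 = 1710240 N = 1710.24 kN.
From C = T: a = T/(0.85 f'_c b) = 1710240/(0.85 × 55 × 485) = 75.43 mm.
M_n = T(d − a/2) = 1710.24 kN × (415 − 37.715) mm = 645.25 kN·m.
φM_n = 0.90 × 645.25 = 580.73 kN·m.

φM_n ≈ 581 kN·m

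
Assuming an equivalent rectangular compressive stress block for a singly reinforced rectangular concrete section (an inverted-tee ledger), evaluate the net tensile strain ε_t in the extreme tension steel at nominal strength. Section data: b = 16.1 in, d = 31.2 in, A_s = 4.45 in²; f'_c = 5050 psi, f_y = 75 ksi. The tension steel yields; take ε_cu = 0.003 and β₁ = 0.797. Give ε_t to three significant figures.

a = A_s f_y/(0.85 f'_c b) = 4.829 in.
β₁ = 0.797, so c = a/β₁ = 4.829/0.797 = 6.059 in.
From the linear strain diagram with ε_cu = 0.003: ε_t = 0.003 (d − c)/c = 0.003 × (31.2 − 6.059)/6.059 = 0.0124.
Since ε_t ≥ 0.005, the section is tension-controlled.

ε_t ≈ 0.0124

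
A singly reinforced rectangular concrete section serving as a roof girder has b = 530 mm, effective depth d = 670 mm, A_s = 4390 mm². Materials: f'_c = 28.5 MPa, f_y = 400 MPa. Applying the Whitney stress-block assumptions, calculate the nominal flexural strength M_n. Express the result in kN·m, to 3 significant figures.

M_n ≈ 1060 kN·m

T = A_s f_y = 4390 × 400 = 1756000 N = 1756 kN.
From C = T: a = T/(0.85 f'_c b) = 1756000/(0.85 × 28.5 × 530) = 136.77 mm.
M_n = T(d − a/2) = 1756 kN × (670 − 68.385) mm = 1056.44 kN·m.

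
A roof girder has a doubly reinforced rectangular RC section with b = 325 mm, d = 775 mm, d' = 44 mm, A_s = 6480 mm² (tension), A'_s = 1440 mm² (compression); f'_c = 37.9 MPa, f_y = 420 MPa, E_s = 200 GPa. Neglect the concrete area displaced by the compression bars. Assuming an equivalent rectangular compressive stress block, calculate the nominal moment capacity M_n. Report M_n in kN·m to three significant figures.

Assume both tension and compression steel yield.
Net tension couple steel: A_s − A'_s = 5040 mm².
a = (A_s − A'_s) f_y / (0.85 f'_c b) = 2116800/(0.85 × 37.9 × 325) = 202.18 mm.
c = a/β₁ = 202.18/0.779 = 259.54 mm; ε'_s = 0.003(c − d')/c = 0.0025 ≥ f_y/E_s = 0.0021, so compression steel does yield.
M_n = (A_s − A'_s) f_y (d − a/2) + A'_s f_y (d − d') = [2116800 × (775 − 101.09) + 604800 × (775 − 44)] × 10⁻⁶ = 1426.53 + 442.11 = 1868.64 kN·m.

M_n ≈ 1870 kN·m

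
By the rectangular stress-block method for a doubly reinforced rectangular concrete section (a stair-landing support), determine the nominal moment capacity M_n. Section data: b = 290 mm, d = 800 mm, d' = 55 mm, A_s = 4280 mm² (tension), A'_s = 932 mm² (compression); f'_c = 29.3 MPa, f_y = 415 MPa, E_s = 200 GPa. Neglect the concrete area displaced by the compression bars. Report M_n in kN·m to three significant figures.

Assume both tension and compression steel yield.
Net tension couple steel: A_s − A'_s = 3348 mm².
a = (A_s − A'_s) f_y / (0.85 f'_c b) = 1389420/(0.85 × 29.3 × 290) = 192.38 mm.
c = a/β₁ = 192.38/0.841 = 228.75 mm; ε'_s = 0.003(c − d')/c = 0.0023 ≥ f_y/E_s = 0.0021, so compression steel does yield.
M_n = (A_s − A'_s) f_y (d − a/2) + A'_s f_y (d − d') = [1389420 × (800 − 96.19) + 386780 × (800 − 55)] × 10⁻⁶ = 977.89 + 288.15 = 1266.04 kN·m.

M_n ≈ 1270 kN·m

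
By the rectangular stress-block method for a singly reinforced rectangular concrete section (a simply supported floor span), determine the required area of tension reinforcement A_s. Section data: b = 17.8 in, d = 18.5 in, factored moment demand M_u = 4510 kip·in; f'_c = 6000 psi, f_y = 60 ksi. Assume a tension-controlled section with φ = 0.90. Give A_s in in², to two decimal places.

M_n = M_u/φ = 4510/0.90 = 5011.11 kip·in.
From M_n = 0.85 f'_c a b (d − a/2):
a = d − √(d² − 2M_n/(0.85 f'_c b)) = 18.5 − √(18.5² − 2 × 5011.11/(0.85 × 6 × 17.8)) = 3.273 in.
A_s = 0.85 f'_c a b / f_y = 0.85 × 6 × 3.273 × 17.8 / 60 = 4.952 in².

A_s ≈ 4.95 in²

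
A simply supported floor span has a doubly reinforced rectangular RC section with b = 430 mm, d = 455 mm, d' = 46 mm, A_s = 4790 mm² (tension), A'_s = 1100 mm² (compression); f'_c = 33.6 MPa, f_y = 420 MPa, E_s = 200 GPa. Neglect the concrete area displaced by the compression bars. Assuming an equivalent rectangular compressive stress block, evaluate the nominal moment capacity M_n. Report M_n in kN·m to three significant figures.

M_n ≈ 796 kN·m

Assume both tension and compression steel yield.
Net tension couple steel: A_s − A'_s = 3690 mm².
a = (A_s − A'_s) f_y / (0.85 f'_c b) = 1549800/(0.85 × 33.6 × 430) = 126.20 mm.
c = a/β₁ = 126.20/0.81 = 155.80 mm; ε'_s = 0.003(c − d')/c = 0.0021 ≥ f_y/E_s = 0.0021, so compression steel does yield.
M_n = (A_s − A'_s) f_y (d − a/2) + A'_s f_y (d − d') = [1549800 × (455 − 63.1) + 462000 × (455 − 46)] × 10⁻⁶ = 607.37 + 188.96 = 796.33 kN·m.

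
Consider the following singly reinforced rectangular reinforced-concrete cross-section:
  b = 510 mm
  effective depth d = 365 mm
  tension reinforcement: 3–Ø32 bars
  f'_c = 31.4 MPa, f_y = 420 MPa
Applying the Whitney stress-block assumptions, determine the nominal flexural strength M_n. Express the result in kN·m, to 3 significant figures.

M_n ≈ 332 kN·m

A_s = 3 × 804 = 2412 mm².
T = A_s f_y = 2412 × 420 = 1013040 N = 1013.04 kN.
From C = T: a = T/(0.85 f'_c b) = 1013040/(0.85 × 31.4 × 510) = 74.42 mm.
M_n = T(d − a/2) = 1013.04 kN × (365 − 37.21) mm = 332.06 kN·m.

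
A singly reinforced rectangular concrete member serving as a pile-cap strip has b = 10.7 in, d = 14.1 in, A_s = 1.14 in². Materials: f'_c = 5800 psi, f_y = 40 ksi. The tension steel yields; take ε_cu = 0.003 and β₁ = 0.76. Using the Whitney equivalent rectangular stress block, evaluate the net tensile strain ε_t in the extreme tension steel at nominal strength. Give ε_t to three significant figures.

ε_t ≈ 0.0342

a = A_s f_y/(0.85 f'_c b) = 0.864 in.
β₁ = 0.76, so c = a/β₁ = 0.864/0.76 = 1.137 in.
From the linear strain diagram with ε_cu = 0.003: ε_t = 0.003 (d − c)/c = 0.003 × (14.1 − 1.137)/1.137 = 0.0342.
Since ε_t ≥ 0.005, the section is tension-controlled.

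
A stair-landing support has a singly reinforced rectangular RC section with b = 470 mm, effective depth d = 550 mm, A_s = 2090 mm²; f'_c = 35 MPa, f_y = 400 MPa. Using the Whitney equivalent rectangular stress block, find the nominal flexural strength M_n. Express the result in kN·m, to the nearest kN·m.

M_n ≈ 435 kN·m

T = A_s f_y = 2090 × 400 = 836000 N = 836 kN.
From C = T: a = T/(0.85 f'_c b) = 836000/(0.85 × 35 × 470) = 59.79 mm.
M_n = T(d − a/2) = 836 kN × (550 − 29.895) mm = 434.81 kN·m.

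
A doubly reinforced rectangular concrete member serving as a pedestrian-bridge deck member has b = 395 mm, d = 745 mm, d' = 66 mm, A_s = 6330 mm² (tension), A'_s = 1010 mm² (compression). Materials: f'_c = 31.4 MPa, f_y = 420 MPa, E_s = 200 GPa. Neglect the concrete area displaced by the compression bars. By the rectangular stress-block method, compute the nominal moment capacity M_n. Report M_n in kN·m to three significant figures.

Assume both tension and compression steel yield.
Net tension couple steel: A_s − A'_s = 5320 mm².
a = (A_s − A'_s) f_y / (0.85 f'_c b) = 2234400/(0.85 × 31.4 × 395) = 211.94 mm.
c = a/β₁ = 211.94/0.826 = 256.59 mm; ε'_s = 0.003(c − d')/c = 0.0022 ≥ f_y/E_s = 0.0021, so compression steel does yield.
M_n = (A_s − A'_s) f_y (d − a/2) + A'_s f_y (d − d') = [2234400 × (745 − 105.97) + 424200 × (745 − 66)] × 10⁻⁶ = 1427.85 + 288.03 = 1715.88 kN·m.

M_n ≈ 1720 kN·m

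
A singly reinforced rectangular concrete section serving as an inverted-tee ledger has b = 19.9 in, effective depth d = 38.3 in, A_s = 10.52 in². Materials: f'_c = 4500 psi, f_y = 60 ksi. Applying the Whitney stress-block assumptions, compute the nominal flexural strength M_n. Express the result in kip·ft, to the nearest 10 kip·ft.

M_n ≈ 1800 kip·ft

T = A_s f_y = 10.52 × 60 = 631.2 kips.
a = T/(0.85 f'_c b) = 631.2/(0.85 × 4.5 × 19.9) = 8.292 in.
M_n = T(d − a/2) = 631.2 × (38.3 − 4.146) = 21558.0 kip·in = 21558.0/12 = 1796.50 kip·ft.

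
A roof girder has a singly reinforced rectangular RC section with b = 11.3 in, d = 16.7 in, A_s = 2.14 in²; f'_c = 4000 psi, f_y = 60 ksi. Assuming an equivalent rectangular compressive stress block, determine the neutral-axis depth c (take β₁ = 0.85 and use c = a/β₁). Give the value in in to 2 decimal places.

c ≈ 3.93 in

T = A_s f_y = 2.14 × 60 = 128.4 kips.
a = T/(0.85 f'_c b) = 128.4/(0.85 × 4 × 11.3) = 3.3420 in.
With β₁ = 0.85, c = a/β₁ = 3.3420/0.85 = 3.93 in.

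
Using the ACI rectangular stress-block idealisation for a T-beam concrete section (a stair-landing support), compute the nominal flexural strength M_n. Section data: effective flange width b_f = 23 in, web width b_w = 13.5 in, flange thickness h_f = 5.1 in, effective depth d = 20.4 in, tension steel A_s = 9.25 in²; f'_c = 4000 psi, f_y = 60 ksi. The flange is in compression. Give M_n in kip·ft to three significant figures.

M_n ≈ 770 kip·ft

Tension: T = A_s f_y = 9.25 × 60 = 555 kips.
Try a within the flange: a = T/(0.85 f'_c b_f) = 555/(0.85 × 4 × 23) = 7.097 in.
a = 7.097 > h_f = 5.1 in: the block extends into the web. Split into flange-overhang and web parts.
C_f = 0.85 f'_c (b_f − b_w) h_f = 0.85 × 4 × (23 − 13.5) × 5.1 = 164.7 kips.
Remaining web compression depth: a_w = (T − C_f)/(0.85 f'_c b_w) = (555 − 164.7)/(0.85 × 4 × 13.5) = 8.503 in.
M_n = C_f(d − h_f/2) + (T − C_f)(d − a_w/2) = 164.7 × (20.4 − 2.55) + 390.3 × (20.4 − 4.2515) = 2939.9 + 6302.8 = 9242.7 kip·in.
M_n = 9242.7/12 = 770.23 kip·ft.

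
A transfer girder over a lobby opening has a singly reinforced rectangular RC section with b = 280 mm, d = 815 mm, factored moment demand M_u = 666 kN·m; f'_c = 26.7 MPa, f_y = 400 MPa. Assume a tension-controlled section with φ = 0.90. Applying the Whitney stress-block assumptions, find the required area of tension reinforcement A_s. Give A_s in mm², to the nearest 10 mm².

M_n = M_u/φ = 666/0.90 = 740 kN·m.
With M_n = 0.85 f'_c a b (d − a/2), solve the quadratic for a:
a = d − √(d² − 2M_n/(0.85 f'_c b)) = 815 − √(815² − 2 × 740×10⁶/(0.85 × 26.7 × 280)) = 158.25 mm.
A_s = 0.85 f'_c a b / f_y = 0.85 × 26.7 × 158.25 × 280 / 400 = 2514.0 mm².

A_s ≈ 2510 mm²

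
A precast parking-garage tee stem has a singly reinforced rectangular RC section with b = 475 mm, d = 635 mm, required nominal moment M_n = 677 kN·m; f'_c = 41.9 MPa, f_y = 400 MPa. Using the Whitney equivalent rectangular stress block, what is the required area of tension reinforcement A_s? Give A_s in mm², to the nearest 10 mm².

A_s ≈ 2810 mm²

With M_n = 0.85 f'_c a b (d − a/2), solve the quadratic for a:
a = d − √(d² − 2M_n/(0.85 f'_c b)) = 635 − √(635² − 2 × 677×10⁶/(0.85 × 41.9 × 475)) = 66.50 mm.
A_s = 0.85 f'_c a b / f_y = 0.85 × 41.9 × 66.50 × 475 / 400 = 2812.5 mm².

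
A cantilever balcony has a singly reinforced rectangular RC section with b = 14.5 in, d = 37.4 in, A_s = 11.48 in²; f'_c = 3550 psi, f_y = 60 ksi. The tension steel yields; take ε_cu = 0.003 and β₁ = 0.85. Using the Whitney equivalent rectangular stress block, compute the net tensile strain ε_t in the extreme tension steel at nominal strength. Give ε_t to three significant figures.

ε_t ≈ 0.00306

a = A_s f_y/(0.85 f'_c b) = 15.743 in.
β₁ = 0.85, so c = a/β₁ = 15.743/0.85 = 18.521 in.
From the linear strain diagram with ε_cu = 0.003: ε_t = 0.003 (d − c)/c = 0.003 × (37.4 − 18.521)/18.521 = 0.00306.
ε_t < 0.004 — the section is over-reinforced for flexure under ACI limits.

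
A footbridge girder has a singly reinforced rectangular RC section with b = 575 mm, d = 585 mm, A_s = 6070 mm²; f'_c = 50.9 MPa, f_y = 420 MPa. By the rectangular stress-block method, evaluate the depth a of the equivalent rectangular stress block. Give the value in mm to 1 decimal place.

a ≈ 102.5 mm

T = A_s f_y = 6070 × 420 = 2549400 N = 2549.4 kN.
Setting C = 0.85 f'_c a b equal to T: a = 2549400/(0.85 × 50.9 × 575) = 102.5 mm.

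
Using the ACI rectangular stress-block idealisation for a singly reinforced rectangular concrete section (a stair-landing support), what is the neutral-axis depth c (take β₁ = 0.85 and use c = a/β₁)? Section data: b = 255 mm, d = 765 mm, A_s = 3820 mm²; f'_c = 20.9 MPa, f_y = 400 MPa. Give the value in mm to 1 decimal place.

T = A_s f_y = 3820 × 400 = 1528000 N = 1528 kN.
Setting C = 0.85 f'_c a b equal to T: a = 1528000/(0.85 × 20.9 × 255) = 337.301 mm.
With β₁ = 0.85, c = a/β₁ = 337.301/0.85 = 396.8 mm.

c ≈ 396.8 mm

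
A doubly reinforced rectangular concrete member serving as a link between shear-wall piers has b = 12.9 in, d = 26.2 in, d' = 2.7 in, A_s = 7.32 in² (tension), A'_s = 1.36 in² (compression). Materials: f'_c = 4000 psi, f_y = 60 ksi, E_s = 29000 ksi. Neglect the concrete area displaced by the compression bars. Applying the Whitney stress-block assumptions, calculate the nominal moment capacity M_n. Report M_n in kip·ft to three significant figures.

Assume both steels yield.
a = (A_s − A'_s) f_y/(0.85 f'_c b) = (7.32 − 1.36) × 60/(0.85 × 4 × 12.9) = 8.153 in.
c = a/β₁ = 8.153/0.85 = 9.592 in; ε'_s = 0.003(c − d')/c = 0.0022 ≥ ε_y = 0.0021, so the compression steel yields.
M_n = (A_s − A'_s) f_y (d − a/2) + A'_s f_y (d − d') = 357.6 × (26.2 − 4.0765) + 81.6 × (26.2 − 2.7) = 7911.4 + 1917.6 = 9829.0 kip·in = 9829.0/12 = 819.08 kip·ft.

M_n ≈ 819 kip·ft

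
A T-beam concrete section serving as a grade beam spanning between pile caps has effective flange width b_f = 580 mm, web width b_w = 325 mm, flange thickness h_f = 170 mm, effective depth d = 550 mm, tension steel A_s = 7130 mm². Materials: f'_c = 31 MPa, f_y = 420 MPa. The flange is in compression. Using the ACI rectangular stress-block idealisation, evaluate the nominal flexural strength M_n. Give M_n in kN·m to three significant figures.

M_n ≈ 1350 kN·m

Tension: T = A_s f_y = 7130 × 420 = 2994600 N.
Try a within the flange: a = T/(0.85 f'_c b_f) = 2994600/(0.85 × 31 × 580) = 195.94 mm.
a = 195.94 > h_f = 170 mm: the block extends into the web. Split into flange-overhang and web parts.
C_f = 0.85 f'_c (b_f − b_w) h_f = 0.85 × 31 × (580 − 325) × 170 = 1142273 N.
Remaining web compression depth: a_w = (T − C_f)/(0.85 f'_c b_w) = (2994600 − 1142273)/(0.85 × 31 × 325) = 216.30 mm.
M_n = C_f(d − h_f/2) + (T − C_f)(d − a_w/2) = 1142273 × (550 − 85) + 1852327 × (550 − 108.15) = 531.16 + 818.45 = 1349.61 × 10⁶ N·mm.
M_n = 1349.61 kN·m.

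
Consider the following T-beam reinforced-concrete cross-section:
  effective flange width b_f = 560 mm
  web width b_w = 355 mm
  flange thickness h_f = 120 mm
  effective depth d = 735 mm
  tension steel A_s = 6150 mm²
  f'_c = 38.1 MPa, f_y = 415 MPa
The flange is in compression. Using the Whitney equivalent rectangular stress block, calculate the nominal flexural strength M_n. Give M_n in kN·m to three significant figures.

M_n ≈ 1690 kN·m

Tension: T = A_s f_y = 6150 × 415 = 2552250 N.
Try a within the flange: a = T/(0.85 f'_c b_f) = 2552250/(0.85 × 38.1 × 560) = 140.73 mm.
a = 140.73 > h_f = 120 mm: the block extends into the web. Split into flange-overhang and web parts.
C_f = 0.85 f'_c (b_f − b_w) h_f = 0.85 × 38.1 × (560 − 355) × 120 = 796671 N.
Remaining web compression depth: a_w = (T − C_f)/(0.85 f'_c b_w) = (2552250 − 796671)/(0.85 × 38.1 × 355) = 152.70 mm.
M_n = C_f(d − h_f/2) + (T − C_f)(d − a_w/2) = 796671 × (735 − 60) + 1755579 × (735 − 76.35) = 537.75 + 1156.31 = 1694.06 × 10⁶ N·mm.
M_n = 1694.06 kN·m.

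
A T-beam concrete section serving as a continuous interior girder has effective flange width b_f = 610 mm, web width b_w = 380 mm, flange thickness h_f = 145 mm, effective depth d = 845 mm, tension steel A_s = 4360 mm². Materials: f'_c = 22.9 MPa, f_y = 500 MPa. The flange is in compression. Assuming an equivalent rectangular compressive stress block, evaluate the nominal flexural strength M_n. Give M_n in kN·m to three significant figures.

M_n ≈ 1640 kN·m

Tension: T = A_s f_y = 4360 × 500 = 2180000 N.
Try a within the flange: a = T/(0.85 f'_c b_f) = 2180000/(0.85 × 22.9 × 610) = 183.60 mm.
a = 183.60 > h_f = 145 mm: the block extends into the web. Split into flange-overhang and web parts.
C_f = 0.85 f'_c (b_f − b_w) h_f = 0.85 × 22.9 × (610 − 380) × 145 = 649158 N.
Remaining web compression depth: a_w = (T − C_f)/(0.85 f'_c b_w) = (2180000 − 649158)/(0.85 × 22.9 × 380) = 206.96 mm.
M_n = C_f(d − h_f/2) + (T − C_f)(d − a_w/2) = 649158 × (845 − 72.5) + 1530842 × (845 − 103.48) = 501.47 + 1135.15 = 1636.62 × 10⁶ N·mm.
M_n = 1636.62 kN·m.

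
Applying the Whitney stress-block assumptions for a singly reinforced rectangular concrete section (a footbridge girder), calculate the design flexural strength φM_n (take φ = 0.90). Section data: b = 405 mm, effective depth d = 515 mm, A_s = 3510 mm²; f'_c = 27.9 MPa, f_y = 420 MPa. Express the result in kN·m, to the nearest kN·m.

φM_n ≈ 581 kN·m

T = A_s f_y = 3510 × 420 = 1474200 N = 1474.2 kN.
From C = T: a = T/(0.85 f'_c b) = 1474200/(0.85 × 27.9 × 405) = 153.49 mm.
M_n = T(d − a/2) = 1474.2 kN × (515 − 76.745) mm = 646.08 kN·m.
φM_n = 0.90 × 646.08 = 581.47 kN·m.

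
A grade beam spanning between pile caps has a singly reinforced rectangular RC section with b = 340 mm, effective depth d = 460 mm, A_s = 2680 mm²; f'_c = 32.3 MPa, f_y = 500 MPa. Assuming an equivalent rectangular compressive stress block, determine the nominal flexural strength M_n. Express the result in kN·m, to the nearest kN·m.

T = A_s f_y = 2680 × 500 = 1340000 N = 1340 kN.
From C = T: a = T/(0.85 f'_c b) = 1340000/(0.85 × 32.3 × 340) = 143.55 mm.
M_n = T(d − a/2) = 1340 kN × (460 − 71.775) mm = 520.22 kN·m.

M_n ≈ 520 kN·m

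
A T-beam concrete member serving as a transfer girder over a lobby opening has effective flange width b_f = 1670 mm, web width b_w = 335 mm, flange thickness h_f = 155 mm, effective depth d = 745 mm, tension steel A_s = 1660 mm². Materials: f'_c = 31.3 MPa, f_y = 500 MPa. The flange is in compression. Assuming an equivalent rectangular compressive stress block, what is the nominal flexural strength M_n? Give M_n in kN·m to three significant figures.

Tension: T = A_s f_y = 1660 × 500 = 830000 N.
Try a within the flange: a = T/(0.85 f'_c b_f) = 830000/(0.85 × 31.3 × 1670) = 18.68 mm.
Since a = 18.68 ≤ h_f = 155 mm, the stress block lies entirely in the flange; analyse as a rectangular beam of width b_f.
M_n = T(d − a/2) = 830000 × (745 − 9.34) = 610.60 × 10⁶ N·mm.
M_n = 610.60 kN·m.

M_n ≈ 611 kN·m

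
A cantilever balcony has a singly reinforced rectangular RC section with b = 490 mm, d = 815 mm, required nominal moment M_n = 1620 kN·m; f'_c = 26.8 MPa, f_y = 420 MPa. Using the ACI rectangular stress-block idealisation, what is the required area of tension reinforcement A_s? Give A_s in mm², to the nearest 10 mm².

A_s ≈ 5410 mm²

With M_n = 0.85 f'_c a b (d − a/2), solve the quadratic for a:
a = d − √(d² − 2M_n/(0.85 f'_c b)) = 815 − √(815² − 2 × 1620×10⁶/(0.85 × 26.8 × 490)) = 203.48 mm.
A_s = 0.85 f'_c a b / f_y = 0.85 × 26.8 × 203.48 × 490 / 420 = 5407.8 mm².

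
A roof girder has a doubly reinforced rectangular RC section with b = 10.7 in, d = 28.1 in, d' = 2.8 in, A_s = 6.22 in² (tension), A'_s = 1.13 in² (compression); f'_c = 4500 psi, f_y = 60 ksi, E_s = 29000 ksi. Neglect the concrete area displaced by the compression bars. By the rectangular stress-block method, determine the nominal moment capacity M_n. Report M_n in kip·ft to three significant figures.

Assume both steels yield.
a = (A_s − A'_s) f_y/(0.85 f'_c b) = (6.22 − 1.13) × 60/(0.85 × 4.5 × 10.7) = 7.462 in.
c = a/β₁ = 7.462/0.825 = 9.045 in; ε'_s = 0.003(c − d')/c = 0.0021 ≥ ε_y = 0.0021, so the compression steel yields.
M_n = (A_s − A'_s) f_y (d − a/2) + A'_s f_y (d − d') = 305.4 × (28.1 − 3.731) + 67.8 × (28.1 − 2.8) = 7442.3 + 1715.3 = 9157.6 kip·in = 9157.6/12 = 763.13 kip·ft.

M_n ≈ 763 kip·ft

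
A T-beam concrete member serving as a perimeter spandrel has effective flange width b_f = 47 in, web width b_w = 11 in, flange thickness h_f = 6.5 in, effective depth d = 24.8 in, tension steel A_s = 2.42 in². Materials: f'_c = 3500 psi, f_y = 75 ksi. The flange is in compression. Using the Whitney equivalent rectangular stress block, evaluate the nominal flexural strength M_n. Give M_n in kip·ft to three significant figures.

Tension: T = A_s f_y = 2.42 × 75 = 181.5 kips.
Try a within the flange: a = T/(0.85 f'_c b_f) = 181.5/(0.85 × 3.5 × 47) = 1.298 in.
Since a = 1.298 ≤ h_f = 6.5 in, the stress block lies entirely in the flange; analyse as a rectangular beam of width b_f.
M_n = T(d − a/2) = 181.5 × (24.8 − 0.649) = 4383.4 kip·in.
M_n = 4383.4/12 = 365.28 kip·ft.

M_n ≈ 365 kip·ft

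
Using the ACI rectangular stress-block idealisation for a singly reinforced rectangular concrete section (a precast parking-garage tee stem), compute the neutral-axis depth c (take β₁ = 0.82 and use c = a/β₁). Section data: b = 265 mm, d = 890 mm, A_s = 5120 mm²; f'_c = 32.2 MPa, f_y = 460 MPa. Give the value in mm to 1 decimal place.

T = A_s f_y = 5120 × 460 = 2355200 N = 2355.2 kN.
Setting C = 0.85 f'_c a b equal to T: a = 2355200/(0.85 × 32.2 × 265) = 324.719 mm.
With β₁ = 0.82, c = a/β₁ = 324.719/0.82 = 396.0 mm.

c ≈ 396.0 mm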